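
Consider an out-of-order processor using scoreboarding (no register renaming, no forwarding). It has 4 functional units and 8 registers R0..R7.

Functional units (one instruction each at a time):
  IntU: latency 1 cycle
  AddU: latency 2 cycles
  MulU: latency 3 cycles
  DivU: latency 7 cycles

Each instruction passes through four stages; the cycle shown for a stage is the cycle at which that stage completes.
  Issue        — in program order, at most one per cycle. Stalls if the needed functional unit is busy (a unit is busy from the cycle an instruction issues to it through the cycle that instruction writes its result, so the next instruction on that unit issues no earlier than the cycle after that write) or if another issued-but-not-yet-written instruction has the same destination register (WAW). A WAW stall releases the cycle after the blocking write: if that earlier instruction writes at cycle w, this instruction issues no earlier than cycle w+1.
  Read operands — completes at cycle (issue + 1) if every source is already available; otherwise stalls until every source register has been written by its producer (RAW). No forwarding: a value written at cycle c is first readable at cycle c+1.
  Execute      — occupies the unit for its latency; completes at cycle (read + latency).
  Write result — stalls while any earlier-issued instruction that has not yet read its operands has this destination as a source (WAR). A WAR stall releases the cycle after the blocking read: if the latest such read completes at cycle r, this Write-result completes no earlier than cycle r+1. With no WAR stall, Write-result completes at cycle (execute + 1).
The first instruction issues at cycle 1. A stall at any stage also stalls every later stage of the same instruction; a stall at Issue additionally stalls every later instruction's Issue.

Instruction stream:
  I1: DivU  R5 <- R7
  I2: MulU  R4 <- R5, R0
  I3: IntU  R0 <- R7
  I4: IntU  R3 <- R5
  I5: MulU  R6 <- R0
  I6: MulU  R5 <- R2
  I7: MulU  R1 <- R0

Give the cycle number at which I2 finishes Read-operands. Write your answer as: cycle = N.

cycle = 11

I1: IS=1 RO=2 EX=9 WR=10
I2: IS=2 RO=11 EX=14 WR=15  [RAW R5: wait I1 write@10]
I3: IS=3 RO=4 EX=5 WR=12  [WAR R0: wait I2 read@11]
I4: IS=13 RO=14 EX=15 WR=16  [struct: IntU busy until I3 writes@12]
I5: IS=16 RO=17 EX=20 WR=21  [struct: MulU busy until I2 writes@15]
I6: IS=22 RO=23 EX=26 WR=27  [struct: MulU busy until I5 writes@21]
I7: IS=28 RO=29 EX=32 WR=33  [struct: MulU busy until I6 writes@27]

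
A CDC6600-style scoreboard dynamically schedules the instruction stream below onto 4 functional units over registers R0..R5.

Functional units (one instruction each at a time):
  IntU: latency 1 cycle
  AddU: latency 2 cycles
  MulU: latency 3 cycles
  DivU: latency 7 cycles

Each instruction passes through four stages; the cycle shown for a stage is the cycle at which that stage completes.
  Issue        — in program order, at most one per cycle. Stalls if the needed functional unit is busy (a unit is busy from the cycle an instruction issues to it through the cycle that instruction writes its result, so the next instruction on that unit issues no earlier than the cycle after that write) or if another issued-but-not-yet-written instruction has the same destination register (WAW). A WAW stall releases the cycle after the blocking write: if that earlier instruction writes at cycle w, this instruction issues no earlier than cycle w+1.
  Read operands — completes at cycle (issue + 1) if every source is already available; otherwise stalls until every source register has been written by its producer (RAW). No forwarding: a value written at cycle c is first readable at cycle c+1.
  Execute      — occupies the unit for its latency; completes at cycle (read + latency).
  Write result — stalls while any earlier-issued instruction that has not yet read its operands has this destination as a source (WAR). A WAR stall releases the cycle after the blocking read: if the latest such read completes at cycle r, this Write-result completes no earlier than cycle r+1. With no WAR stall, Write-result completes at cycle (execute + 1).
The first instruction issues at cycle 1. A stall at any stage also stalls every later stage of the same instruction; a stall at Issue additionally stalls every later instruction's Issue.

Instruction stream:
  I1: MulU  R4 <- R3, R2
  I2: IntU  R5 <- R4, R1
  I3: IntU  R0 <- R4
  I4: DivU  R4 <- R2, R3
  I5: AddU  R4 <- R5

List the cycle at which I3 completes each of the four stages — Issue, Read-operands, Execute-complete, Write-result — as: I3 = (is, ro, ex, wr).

1) issue 1, read 2, done 5, write 6
2) issue 2, read 7, done 8, write 9  <RAW R4: wait I1 write@6>
3) issue 10, read 11, done 12, write 13  <struct: IntU busy until I2 writes@9>
4) issue 11, read 12, done 19, write 20
5) issue 21, read 22, done 24, write 25  <WAW R4: wait I4 write@20>

I3 = (10, 11, 12, 13)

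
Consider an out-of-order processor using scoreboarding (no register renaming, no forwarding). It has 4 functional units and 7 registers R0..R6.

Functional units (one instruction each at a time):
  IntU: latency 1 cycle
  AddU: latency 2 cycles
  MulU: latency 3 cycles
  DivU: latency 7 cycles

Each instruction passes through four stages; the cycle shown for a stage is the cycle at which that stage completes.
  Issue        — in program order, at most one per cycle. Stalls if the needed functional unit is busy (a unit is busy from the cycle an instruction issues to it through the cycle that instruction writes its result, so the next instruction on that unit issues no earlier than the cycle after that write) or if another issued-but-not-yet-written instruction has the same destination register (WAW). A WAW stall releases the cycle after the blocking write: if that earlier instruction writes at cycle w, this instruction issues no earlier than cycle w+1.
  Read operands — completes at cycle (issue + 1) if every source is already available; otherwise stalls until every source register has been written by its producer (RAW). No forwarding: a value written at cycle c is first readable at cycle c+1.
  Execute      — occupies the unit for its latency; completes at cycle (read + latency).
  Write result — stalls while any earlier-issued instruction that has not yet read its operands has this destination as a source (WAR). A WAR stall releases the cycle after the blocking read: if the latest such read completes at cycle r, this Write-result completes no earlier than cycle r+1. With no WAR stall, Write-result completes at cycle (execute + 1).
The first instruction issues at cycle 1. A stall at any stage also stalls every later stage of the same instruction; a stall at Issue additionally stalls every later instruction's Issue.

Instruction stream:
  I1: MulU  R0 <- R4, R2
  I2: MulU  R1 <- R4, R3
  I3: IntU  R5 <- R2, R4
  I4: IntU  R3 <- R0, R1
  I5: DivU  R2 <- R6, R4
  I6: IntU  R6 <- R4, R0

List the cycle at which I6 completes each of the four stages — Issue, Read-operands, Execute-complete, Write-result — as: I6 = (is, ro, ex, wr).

c1: I1→MulU
c2: I1 RO
c5: I1 EX
c6: I1 WR R0
c7: I2→MulU
c8: I2 RO | I3→IntU
c9: I3 RO
c10: I3 EX
c11: I2 EX | I3 WR R5
c12: I2 WR R1 | I4→IntU
c13: I4 RO | I5→DivU
c14: I4 EX | I5 RO
c15: I4 WR R3
c16: I6→IntU
c17: I6 RO
c18: I6 EX
c19: I6 WR R6
c21: I5 EX
c22: I5 WR R2

I6 = (16, 17, 18, 19)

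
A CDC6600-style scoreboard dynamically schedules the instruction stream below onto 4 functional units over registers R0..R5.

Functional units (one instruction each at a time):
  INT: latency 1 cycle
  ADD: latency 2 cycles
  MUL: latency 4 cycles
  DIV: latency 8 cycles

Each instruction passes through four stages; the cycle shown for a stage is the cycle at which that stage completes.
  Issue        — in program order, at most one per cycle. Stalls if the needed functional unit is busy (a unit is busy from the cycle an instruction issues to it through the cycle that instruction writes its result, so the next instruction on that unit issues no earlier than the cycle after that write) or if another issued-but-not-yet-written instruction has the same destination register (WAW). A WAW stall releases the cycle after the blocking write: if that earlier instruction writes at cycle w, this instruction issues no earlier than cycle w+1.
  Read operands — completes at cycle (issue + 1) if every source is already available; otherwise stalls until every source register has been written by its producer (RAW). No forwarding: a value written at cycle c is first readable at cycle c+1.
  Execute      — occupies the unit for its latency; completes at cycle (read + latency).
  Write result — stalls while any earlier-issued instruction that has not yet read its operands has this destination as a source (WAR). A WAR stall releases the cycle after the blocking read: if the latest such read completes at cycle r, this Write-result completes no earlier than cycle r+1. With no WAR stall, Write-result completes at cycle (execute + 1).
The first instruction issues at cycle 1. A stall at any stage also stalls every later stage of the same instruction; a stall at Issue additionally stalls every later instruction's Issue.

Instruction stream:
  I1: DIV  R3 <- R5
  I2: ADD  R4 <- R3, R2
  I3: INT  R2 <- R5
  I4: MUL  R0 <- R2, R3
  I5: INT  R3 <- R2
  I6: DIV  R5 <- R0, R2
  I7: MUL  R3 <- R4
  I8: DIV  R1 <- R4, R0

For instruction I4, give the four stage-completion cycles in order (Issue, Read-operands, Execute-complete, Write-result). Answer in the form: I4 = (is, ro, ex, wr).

I4 = (4, 14, 18, 19)

1) issue 1, read 2, done 10, write 11
2) issue 2, read 12, done 14, write 15  <RAW R3: wait I1 write@11>
3) issue 3, read 4, done 5, write 13  <WAR R2: wait I2 read@12>
4) issue 4, read 14, done 18, write 19  <RAW R2: wait I3 write@13>
5) issue 14, read 15, done 16, write 17  <struct: INT busy until I3 writes@13>
6) issue 15, read 20, done 28, write 29  <RAW R0: wait I4 write@19>
7) issue 20, read 21, done 25, write 26  <struct: MUL busy until I4 writes@19>
8) issue 30, read 31, done 39, write 40  <struct: DIV busy until I6 writes@29>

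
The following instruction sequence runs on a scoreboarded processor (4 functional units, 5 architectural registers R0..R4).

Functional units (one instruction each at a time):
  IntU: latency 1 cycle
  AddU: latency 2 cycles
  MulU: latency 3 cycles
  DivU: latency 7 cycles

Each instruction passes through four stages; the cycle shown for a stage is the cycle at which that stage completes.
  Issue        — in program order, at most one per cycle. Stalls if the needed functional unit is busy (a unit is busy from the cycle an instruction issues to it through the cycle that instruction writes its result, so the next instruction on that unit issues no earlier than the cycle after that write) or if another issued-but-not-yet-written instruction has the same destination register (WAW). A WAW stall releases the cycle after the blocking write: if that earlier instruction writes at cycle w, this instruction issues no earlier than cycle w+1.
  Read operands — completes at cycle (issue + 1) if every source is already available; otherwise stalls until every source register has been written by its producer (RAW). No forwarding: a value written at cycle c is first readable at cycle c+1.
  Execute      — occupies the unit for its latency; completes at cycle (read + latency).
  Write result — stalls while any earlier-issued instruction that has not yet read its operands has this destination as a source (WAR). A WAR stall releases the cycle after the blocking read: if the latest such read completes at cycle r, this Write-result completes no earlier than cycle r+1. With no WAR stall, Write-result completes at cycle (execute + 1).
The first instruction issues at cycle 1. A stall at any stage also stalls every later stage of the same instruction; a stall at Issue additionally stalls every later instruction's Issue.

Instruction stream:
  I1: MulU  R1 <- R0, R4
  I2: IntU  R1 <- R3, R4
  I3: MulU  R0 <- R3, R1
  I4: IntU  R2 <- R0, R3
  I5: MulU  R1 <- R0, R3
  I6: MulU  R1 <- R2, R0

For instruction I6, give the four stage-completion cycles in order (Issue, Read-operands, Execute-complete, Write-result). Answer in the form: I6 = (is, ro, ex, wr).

I6 = (22, 23, 26, 27)

I1  is:1  ro:2  ex:5  wr:6
I2  is:7  ro:8  ex:9  wr:10  — WAW R1: wait I1 write@6
I3  is:8  ro:11  ex:14  wr:15  — RAW R1: wait I2 write@10
I4  is:11  ro:16  ex:17  wr:18  — struct: IntU busy until I2 writes@10, RAW R0: wait I3 write@15
I5  is:16  ro:17  ex:20  wr:21  — struct: MulU busy until I3 writes@15
I6  is:22  ro:23  ex:26  wr:27  — struct: MulU busy until I5 writes@21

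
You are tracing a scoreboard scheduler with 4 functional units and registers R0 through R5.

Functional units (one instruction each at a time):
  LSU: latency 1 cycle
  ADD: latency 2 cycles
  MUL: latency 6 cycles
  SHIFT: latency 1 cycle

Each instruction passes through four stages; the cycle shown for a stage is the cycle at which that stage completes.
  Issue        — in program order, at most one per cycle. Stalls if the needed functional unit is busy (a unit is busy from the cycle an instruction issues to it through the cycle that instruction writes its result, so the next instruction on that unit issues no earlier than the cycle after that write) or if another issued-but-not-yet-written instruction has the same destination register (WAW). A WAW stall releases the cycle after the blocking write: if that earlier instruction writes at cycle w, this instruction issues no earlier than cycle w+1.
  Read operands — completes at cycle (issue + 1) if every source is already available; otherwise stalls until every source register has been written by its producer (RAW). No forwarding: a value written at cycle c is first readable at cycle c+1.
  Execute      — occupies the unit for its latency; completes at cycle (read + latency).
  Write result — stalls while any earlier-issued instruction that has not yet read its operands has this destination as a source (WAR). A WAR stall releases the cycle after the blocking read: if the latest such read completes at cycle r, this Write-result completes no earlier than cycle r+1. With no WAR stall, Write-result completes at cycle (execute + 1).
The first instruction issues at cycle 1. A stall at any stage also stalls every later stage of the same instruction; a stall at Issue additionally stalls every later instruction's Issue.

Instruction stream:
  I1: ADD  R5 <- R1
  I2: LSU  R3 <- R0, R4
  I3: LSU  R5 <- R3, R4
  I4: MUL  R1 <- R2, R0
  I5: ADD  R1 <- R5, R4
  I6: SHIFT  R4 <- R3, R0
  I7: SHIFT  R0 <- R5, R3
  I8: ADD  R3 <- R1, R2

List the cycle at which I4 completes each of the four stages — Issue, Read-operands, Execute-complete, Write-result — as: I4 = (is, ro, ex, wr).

I4 = (7, 8, 14, 15)

I1 -> (1, 2, 4, 5)
I2 -> (2, 3, 4, 5)
I3 -> (6, 7, 8, 9)  // struct: LSU busy until I2 writes@5
I4 -> (7, 8, 14, 15)
I5 -> (16, 17, 19, 20)  // WAW R1: wait I4 write@15
I6 -> (17, 18, 19, 20)
I7 -> (21, 22, 23, 24)  // struct: SHIFT busy until I6 writes@20
I8 -> (22, 23, 25, 26)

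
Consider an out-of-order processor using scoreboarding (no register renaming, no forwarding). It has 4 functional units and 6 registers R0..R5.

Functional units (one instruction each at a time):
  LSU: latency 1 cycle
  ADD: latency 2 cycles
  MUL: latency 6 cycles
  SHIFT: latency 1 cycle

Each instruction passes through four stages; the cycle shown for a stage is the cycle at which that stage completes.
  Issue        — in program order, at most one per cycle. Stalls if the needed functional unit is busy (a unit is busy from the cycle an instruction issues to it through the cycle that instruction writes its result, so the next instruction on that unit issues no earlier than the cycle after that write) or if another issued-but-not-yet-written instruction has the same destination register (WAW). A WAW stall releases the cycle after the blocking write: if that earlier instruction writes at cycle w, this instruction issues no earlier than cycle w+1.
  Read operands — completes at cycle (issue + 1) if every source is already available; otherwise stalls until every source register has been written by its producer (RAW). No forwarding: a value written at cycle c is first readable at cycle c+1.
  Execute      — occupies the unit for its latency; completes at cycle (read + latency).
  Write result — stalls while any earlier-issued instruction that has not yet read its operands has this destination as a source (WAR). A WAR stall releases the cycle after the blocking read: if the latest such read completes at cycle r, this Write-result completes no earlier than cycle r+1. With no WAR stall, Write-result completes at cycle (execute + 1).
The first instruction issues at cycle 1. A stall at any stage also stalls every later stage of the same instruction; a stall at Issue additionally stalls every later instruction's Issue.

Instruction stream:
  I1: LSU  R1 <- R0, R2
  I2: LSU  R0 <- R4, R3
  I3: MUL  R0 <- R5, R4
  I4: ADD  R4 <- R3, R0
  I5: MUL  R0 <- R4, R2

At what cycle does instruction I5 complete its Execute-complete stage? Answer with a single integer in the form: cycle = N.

t=1  I1 issues→LSU
t=2  I1 reads
t=3  I1 exec-done
t=4  I1 writes R1
t=5  I2 issues→LSU
t=6  I2 reads
t=7  I2 exec-done
t=8  I2 writes R0
t=9  I3 issues→MUL
t=10  I3 reads, I4 issues→ADD
t=16  I3 exec-done
t=17  I3 writes R0
t=18  I4 reads, I5 issues→MUL
t=20  I4 exec-done
t=21  I4 writes R4
t=22  I5 reads
t=28  I5 exec-done
t=29  I5 writes R0

cycle = 28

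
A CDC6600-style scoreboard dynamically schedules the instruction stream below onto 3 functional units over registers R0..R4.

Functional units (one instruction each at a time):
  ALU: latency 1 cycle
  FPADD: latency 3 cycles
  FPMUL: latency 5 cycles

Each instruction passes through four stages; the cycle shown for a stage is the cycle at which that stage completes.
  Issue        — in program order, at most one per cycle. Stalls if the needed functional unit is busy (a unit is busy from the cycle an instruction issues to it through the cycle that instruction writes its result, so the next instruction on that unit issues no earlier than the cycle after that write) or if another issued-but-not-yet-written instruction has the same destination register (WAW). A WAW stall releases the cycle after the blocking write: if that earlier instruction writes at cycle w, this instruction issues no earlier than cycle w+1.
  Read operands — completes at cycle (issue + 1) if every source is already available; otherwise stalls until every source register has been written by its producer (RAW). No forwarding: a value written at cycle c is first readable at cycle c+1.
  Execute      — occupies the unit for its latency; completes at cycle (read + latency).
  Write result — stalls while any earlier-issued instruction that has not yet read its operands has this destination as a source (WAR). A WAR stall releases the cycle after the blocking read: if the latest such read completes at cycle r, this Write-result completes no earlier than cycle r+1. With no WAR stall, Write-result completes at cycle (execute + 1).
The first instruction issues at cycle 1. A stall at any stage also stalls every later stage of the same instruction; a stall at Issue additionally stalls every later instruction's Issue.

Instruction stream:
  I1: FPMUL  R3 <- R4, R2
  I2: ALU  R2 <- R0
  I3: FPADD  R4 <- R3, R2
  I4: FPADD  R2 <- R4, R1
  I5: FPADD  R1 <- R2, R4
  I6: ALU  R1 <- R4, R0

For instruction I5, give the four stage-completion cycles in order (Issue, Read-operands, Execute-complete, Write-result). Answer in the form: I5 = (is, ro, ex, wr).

I5 = (20, 21, 24, 25)

c1: I1 dispatched to FPMUL
c2: I1 operands ready, I2 dispatched to ALU
c3: I2 operands ready, I3 dispatched to FPADD
c4: I2 complete
c5: R2←I2
c7: I1 complete
c8: R3←I1
c9: I3 operands ready
c12: I3 complete
c13: R4←I3
c14: I4 dispatched to FPADD
c15: I4 operands ready
c18: I4 complete
c19: R2←I4
c20: I5 dispatched to FPADD
c21: I5 operands ready
c24: I5 complete
c25: R1←I5
c26: I6 dispatched to ALU
c27: I6 operands ready
c28: I6 complete
c29: R1←I6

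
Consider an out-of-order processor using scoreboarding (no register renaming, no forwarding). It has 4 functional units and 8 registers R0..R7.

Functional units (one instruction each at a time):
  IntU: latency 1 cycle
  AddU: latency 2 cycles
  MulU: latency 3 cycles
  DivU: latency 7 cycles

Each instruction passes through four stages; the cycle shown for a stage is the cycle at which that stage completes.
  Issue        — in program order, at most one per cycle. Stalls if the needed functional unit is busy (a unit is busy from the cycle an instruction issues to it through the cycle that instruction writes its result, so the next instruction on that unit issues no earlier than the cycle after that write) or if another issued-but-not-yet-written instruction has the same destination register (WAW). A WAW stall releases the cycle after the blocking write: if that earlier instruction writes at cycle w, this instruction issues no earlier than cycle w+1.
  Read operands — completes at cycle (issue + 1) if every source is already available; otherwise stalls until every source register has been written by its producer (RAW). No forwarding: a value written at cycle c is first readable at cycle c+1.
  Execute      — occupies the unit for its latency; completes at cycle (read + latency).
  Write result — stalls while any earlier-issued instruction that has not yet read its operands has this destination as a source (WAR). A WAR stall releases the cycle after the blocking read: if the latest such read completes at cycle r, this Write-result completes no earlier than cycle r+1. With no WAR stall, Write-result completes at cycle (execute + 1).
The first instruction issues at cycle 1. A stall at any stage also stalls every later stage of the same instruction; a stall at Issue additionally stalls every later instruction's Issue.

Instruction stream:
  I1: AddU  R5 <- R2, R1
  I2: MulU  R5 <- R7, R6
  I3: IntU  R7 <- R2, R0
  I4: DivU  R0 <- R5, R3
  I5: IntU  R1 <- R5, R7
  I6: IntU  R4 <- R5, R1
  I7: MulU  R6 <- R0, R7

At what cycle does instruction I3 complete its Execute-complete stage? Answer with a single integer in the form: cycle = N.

cycle = 9

[1] I1→AddU
[2] I1 RO
[4] I1 EX
[5] I1 WR R5
[6] I2→MulU
[7] I2 RO, I3→IntU
[8] I3 RO, I4→DivU
[9] I3 EX
[10] I2 EX, I3 WR R7
[11] I2 WR R5, I5→IntU
[12] I4 RO, I5 RO
[13] I5 EX
[14] I5 WR R1
[15] I6→IntU
[16] I6 RO, I7→MulU
[17] I6 EX
[18] I6 WR R4
[19] I4 EX
[20] I4 WR R0
[21] I7 RO
[24] I7 EX
[25] I7 WR R6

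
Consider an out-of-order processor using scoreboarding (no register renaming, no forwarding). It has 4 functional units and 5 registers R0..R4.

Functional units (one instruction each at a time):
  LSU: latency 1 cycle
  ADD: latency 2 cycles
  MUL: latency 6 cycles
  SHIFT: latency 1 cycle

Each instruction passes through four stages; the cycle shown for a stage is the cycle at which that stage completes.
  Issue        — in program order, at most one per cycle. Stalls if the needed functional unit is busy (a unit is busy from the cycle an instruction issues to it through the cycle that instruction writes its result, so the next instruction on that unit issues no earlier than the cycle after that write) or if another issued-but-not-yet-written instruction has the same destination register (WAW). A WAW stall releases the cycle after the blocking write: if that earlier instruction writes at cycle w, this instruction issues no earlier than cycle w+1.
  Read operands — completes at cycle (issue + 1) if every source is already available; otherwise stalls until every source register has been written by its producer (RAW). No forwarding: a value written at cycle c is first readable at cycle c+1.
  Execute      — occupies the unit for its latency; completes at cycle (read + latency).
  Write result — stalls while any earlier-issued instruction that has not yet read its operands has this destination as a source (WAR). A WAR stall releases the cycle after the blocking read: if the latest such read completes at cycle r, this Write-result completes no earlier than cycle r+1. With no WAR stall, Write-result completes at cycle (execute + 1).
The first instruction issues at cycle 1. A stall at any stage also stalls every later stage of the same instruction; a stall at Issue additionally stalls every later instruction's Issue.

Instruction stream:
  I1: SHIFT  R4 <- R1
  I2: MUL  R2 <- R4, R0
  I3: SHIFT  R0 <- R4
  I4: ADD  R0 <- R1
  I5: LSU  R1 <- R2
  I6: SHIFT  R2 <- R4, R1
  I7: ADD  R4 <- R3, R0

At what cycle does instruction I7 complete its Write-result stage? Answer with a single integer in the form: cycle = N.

cycle = 18

cycle 1: I1→SHIFT
cycle 2: I1 RO, I2→MUL
cycle 3: I1 EX
cycle 4: I1 WR R4
cycle 5: I2 RO, I3→SHIFT
cycle 6: I3 RO
cycle 7: I3 EX
cycle 8: I3 WR R0
cycle 9: I4→ADD
cycle 10: I4 RO, I5→LSU
cycle 11: I2 EX
cycle 12: I2 WR R2, I4 EX
cycle 13: I4 WR R0, I5 RO, I6→SHIFT
cycle 14: I5 EX, I7→ADD
cycle 15: I5 WR R1, I7 RO
cycle 16: I6 RO
cycle 17: I6 EX, I7 EX
cycle 18: I6 WR R2, I7 WR R4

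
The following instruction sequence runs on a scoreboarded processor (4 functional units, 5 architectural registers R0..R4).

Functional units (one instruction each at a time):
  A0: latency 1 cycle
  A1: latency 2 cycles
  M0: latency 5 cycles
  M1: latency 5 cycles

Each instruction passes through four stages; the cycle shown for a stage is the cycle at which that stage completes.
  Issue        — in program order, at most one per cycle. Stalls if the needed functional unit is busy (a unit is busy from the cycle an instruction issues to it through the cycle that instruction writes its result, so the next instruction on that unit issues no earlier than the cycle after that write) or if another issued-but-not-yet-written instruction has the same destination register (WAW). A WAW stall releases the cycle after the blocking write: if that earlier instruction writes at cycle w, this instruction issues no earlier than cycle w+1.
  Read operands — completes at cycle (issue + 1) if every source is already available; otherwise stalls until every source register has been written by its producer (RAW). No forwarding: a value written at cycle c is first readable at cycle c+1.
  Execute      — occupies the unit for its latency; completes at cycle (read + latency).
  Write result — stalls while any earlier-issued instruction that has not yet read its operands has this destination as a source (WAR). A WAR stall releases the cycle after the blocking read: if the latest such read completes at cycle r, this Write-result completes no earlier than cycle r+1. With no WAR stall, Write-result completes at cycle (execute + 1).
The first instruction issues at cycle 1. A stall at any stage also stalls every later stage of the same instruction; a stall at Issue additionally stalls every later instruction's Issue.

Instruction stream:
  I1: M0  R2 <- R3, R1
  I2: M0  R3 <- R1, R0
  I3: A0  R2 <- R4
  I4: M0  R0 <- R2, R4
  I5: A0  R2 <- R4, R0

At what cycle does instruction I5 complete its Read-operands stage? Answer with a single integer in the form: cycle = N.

cycle = 25

t=1  I1 issues→M0
t=2  I1 reads
t=7  I1 exec-done
t=8  I1 writes R2
t=9  I2 issues→M0
t=10  I2 reads | I3 issues→A0
t=11  I3 reads
t=12  I3 exec-done
t=13  I3 writes R2
t=15  I2 exec-done
t=16  I2 writes R3
t=17  I4 issues→M0
t=18  I4 reads | I5 issues→A0
t=23  I4 exec-done
t=24  I4 writes R0
t=25  I5 reads
t=26  I5 exec-done
t=27  I5 writes R2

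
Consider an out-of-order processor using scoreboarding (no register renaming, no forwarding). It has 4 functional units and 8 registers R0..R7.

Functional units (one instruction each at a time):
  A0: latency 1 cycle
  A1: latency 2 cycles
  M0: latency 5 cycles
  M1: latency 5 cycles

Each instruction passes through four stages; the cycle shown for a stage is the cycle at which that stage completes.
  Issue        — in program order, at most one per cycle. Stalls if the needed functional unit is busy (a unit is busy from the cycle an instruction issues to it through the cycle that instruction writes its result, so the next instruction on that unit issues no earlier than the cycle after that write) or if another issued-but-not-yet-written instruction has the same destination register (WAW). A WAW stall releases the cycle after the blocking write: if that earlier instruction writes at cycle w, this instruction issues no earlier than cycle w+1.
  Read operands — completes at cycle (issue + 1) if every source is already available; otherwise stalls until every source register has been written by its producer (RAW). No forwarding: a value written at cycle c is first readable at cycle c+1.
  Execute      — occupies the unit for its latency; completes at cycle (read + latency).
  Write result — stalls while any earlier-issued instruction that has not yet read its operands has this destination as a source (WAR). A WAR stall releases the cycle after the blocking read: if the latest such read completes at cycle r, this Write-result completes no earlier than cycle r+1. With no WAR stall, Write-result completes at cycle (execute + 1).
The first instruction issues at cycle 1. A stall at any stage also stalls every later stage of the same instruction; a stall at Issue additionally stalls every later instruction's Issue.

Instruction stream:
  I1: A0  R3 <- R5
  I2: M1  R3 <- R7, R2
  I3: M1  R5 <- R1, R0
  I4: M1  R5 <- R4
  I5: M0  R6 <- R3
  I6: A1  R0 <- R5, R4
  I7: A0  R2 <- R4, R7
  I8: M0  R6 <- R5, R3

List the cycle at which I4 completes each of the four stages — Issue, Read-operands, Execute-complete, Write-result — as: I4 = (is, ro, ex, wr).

I4 = (21, 22, 27, 28)

I1: IS=1 RO=2 EX=3 WR=4
I2: IS=5 RO=6 EX=11 WR=12  [WAW R3: wait I1 write@4]
I3: IS=13 RO=14 EX=19 WR=20  [struct: M1 busy until I2 writes@12]
I4: IS=21 RO=22 EX=27 WR=28  [struct: M1 busy until I3 writes@20]
I5: IS=22 RO=23 EX=28 WR=29
I6: IS=23 RO=29 EX=31 WR=32  [RAW R5: wait I4 write@28]
I7: IS=24 RO=25 EX=26 WR=27
I8: IS=30 RO=31 EX=36 WR=37  [struct: M0 busy until I5 writes@29]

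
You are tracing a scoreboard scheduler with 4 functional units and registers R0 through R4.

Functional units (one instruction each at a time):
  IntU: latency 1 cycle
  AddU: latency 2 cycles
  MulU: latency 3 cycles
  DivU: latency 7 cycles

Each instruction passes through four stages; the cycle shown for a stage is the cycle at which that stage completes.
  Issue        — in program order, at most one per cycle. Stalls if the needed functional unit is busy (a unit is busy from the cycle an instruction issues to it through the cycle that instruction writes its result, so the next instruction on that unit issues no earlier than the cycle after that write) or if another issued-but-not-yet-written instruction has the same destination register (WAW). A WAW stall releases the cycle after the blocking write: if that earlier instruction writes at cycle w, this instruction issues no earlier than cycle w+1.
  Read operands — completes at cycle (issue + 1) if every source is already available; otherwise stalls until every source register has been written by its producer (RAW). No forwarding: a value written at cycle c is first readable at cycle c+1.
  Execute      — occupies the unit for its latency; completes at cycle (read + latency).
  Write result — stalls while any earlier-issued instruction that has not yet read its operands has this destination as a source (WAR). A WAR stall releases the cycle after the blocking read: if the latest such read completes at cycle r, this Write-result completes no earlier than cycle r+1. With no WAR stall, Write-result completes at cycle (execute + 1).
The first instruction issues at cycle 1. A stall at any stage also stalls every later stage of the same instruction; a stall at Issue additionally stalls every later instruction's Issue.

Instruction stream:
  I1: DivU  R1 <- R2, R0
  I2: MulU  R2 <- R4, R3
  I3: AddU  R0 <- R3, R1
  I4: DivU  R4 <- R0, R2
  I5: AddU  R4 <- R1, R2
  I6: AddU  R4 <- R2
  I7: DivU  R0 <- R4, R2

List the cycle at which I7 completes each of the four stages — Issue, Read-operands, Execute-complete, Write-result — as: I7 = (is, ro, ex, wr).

I7 = (30, 34, 41, 42)

c1: I1 dispatched to DivU
c2: I1 operands ready, I2 dispatched to MulU
c3: I2 operands ready, I3 dispatched to AddU
c6: I2 complete
c7: R2←I2
c9: I1 complete
c10: R1←I1
c11: I3 operands ready, I4 dispatched to DivU
c13: I3 complete
c14: R0←I3
c15: I4 operands ready
c22: I4 complete
c23: R4←I4
c24: I5 dispatched to AddU
c25: I5 operands ready
c27: I5 complete
c28: R4←I5
c29: I6 dispatched to AddU
c30: I6 operands ready, I7 dispatched to DivU
c32: I6 complete
c33: R4←I6
c34: I7 operands ready
c41: I7 complete
c42: R0←I7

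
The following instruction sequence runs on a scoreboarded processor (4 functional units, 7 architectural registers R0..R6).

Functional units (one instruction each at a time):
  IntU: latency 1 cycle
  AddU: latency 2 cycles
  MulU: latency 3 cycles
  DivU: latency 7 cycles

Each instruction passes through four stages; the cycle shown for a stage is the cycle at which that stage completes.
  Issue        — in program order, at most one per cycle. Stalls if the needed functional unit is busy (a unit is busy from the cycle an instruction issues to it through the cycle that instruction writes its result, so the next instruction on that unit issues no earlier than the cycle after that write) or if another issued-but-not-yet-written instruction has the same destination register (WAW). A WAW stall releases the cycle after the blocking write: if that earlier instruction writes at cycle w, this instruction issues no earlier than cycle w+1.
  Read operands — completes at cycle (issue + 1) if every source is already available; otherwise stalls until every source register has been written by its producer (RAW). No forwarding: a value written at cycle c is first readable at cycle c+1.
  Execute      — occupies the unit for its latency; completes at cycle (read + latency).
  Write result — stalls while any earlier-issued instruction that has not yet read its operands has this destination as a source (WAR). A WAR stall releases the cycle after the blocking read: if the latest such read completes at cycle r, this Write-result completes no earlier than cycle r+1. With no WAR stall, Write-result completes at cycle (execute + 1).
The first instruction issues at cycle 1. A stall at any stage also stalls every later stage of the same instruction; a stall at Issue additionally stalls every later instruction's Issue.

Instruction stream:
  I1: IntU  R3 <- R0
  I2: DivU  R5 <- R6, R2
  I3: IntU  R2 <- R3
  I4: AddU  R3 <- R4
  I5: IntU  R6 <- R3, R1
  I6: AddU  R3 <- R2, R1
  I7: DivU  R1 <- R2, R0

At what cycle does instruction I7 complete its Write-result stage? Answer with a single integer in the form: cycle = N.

1) issue 1, read 2, done 3, write 4
2) issue 2, read 3, done 10, write 11
3) issue 5, read 6, done 7, write 8  <struct: IntU busy until I1 writes@4>
4) issue 6, read 7, done 9, write 10
5) issue 9, read 11, done 12, write 13  <struct: IntU busy until I3 writes@8 / RAW R3: wait I4 write@10>
6) issue 11, read 12, done 14, write 15  <struct: AddU busy until I4 writes@10>
7) issue 12, read 13, done 20, write 21

cycle = 21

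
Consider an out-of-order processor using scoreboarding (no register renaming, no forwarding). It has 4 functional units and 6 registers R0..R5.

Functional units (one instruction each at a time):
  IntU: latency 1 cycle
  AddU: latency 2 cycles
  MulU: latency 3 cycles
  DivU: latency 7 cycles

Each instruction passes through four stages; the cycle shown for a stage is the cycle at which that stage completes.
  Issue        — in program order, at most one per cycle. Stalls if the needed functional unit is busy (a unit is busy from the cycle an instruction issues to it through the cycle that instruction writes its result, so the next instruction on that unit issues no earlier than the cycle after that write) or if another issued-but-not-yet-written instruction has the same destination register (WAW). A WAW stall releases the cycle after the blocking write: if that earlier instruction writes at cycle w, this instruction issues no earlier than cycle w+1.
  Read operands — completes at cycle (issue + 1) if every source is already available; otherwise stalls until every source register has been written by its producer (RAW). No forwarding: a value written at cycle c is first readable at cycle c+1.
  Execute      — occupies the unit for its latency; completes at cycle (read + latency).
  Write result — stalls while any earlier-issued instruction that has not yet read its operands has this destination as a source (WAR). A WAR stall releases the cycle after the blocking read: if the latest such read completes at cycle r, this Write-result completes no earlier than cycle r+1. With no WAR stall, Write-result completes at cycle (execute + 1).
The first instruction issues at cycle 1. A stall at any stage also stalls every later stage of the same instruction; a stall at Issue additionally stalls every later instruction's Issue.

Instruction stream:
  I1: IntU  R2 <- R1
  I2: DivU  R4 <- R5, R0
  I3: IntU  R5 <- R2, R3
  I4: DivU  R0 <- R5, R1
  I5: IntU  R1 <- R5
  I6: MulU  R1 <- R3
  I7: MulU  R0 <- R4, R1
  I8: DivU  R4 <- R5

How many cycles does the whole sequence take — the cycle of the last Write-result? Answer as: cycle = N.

[I1] 1/2/3/4
[I2] 2/3/10/11
[I3] 5/6/7/8  (struct: IntU busy until I1 writes@4)
[I4] 12/13/20/21  (struct: DivU busy until I2 writes@11)
[I5] 13/14/15/16
[I6] 17/18/21/22  (WAW R1: wait I5 write@16)
[I7] 23/24/27/28  (struct: MulU busy until I6 writes@22)
[I8] 24/25/32/33

cycle = 33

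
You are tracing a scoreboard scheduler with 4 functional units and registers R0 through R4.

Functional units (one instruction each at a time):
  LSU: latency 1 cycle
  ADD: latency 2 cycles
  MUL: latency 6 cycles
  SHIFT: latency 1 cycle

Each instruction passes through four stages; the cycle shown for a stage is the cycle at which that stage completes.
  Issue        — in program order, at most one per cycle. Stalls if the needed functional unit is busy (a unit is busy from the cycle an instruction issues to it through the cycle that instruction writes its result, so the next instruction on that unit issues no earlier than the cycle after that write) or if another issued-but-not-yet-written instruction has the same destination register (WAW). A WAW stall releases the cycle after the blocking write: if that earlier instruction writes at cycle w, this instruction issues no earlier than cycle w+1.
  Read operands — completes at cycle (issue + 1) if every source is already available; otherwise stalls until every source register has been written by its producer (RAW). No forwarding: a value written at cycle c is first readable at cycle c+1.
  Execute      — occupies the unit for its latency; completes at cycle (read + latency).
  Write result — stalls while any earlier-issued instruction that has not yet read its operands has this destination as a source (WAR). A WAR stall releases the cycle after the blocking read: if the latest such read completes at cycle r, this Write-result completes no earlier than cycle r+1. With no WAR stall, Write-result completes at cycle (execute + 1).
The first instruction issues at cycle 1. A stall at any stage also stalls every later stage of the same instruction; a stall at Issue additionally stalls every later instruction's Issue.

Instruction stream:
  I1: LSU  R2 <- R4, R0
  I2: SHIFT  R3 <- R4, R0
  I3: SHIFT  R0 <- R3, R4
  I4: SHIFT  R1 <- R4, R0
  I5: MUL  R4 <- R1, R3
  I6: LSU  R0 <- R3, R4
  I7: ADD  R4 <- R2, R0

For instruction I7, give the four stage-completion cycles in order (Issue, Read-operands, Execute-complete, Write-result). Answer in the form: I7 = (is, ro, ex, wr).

I7 = (22, 25, 27, 28)

c1: I1→LSU
c2: I1 RO, I2→SHIFT
c3: I1 EX, I2 RO
c4: I1 WR R2, I2 EX
c5: I2 WR R3
c6: I3→SHIFT
c7: I3 RO
c8: I3 EX
c9: I3 WR R0
c10: I4→SHIFT
c11: I4 RO, I5→MUL
c12: I4 EX, I6→LSU
c13: I4 WR R1
c14: I5 RO
c20: I5 EX
c21: I5 WR R4
c22: I6 RO, I7→ADD
c23: I6 EX
c24: I6 WR R0
c25: I7 RO
c27: I7 EX
c28: I7 WR R4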